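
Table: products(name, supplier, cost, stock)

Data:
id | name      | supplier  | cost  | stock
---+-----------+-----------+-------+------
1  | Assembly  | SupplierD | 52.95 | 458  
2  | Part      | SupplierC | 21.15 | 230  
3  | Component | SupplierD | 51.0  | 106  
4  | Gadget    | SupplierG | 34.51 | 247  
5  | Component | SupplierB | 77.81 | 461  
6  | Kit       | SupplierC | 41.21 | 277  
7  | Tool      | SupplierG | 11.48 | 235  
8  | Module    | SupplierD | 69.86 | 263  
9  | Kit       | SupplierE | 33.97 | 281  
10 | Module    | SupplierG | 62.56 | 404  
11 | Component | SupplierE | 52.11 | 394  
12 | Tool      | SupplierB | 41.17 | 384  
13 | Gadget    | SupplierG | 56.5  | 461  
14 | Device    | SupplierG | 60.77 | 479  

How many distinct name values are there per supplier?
SELECT supplier, COUNT(DISTINCT name)
FROM products
GROUP BY supplier

Result:
  SupplierB: 2 distinct
  SupplierC: 2 distinct
  SupplierD: 3 distinct
  SupplierE: 2 distinct
  SupplierG: 4 distinct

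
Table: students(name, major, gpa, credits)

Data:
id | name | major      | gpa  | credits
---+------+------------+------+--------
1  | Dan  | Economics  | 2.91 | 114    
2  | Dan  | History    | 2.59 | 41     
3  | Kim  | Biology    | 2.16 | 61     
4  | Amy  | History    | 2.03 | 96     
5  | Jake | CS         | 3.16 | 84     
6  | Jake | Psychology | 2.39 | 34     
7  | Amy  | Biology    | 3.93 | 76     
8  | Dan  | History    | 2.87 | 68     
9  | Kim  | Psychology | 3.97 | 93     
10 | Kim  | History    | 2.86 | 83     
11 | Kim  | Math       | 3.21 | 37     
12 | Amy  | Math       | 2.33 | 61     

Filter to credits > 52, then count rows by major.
SELECT major, COUNT(*)
FROM students
WHERE credits > 52
GROUP BY major

Note: WHERE filters rows before grouping.

Result:
  Biology: 2
  CS: 1
  Economics: 1
  History: 3
  Math: 1
  Psychology: 1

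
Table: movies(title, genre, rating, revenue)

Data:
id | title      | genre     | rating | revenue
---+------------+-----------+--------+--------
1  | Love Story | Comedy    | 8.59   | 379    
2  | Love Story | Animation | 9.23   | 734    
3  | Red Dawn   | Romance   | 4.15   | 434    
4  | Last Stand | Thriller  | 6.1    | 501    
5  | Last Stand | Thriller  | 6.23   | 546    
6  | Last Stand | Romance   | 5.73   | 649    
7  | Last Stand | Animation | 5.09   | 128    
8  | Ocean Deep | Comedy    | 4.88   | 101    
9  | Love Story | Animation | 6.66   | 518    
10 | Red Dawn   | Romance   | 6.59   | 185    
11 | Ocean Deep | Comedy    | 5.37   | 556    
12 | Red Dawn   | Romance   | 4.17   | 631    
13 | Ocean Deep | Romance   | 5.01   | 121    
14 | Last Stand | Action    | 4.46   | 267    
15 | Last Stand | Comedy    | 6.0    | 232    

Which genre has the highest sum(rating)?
SELECT genre, SUM(rating) as val
FROM movies
GROUP BY genre
ORDER BY val DESC
LIMIT 1

Result: Romance with sum(rating) = 25.65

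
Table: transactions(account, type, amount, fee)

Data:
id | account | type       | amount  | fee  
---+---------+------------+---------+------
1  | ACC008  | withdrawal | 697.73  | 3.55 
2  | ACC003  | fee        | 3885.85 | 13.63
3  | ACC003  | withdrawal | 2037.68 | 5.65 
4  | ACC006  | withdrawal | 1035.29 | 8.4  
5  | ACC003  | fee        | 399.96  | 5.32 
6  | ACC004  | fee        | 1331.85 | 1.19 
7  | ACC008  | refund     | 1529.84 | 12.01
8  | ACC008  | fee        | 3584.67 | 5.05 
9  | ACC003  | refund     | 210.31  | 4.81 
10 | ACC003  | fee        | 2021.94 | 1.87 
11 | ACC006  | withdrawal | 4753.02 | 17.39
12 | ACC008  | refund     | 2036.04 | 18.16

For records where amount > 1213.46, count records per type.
SELECT type, COUNT(*)
FROM transactions
WHERE amount > 1213.46
GROUP BY type

Note: WHERE filters rows before grouping.

Result:
  fee: 4
  refund: 2
  withdrawal: 2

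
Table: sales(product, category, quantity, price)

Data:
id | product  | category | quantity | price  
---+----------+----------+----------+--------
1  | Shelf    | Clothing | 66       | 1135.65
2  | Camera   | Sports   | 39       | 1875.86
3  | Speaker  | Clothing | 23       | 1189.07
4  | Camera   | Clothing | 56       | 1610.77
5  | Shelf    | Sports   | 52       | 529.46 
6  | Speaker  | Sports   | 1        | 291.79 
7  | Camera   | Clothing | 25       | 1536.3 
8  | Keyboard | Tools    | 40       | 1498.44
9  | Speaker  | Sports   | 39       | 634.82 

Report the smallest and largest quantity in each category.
SELECT category, MIN(quantity), MAX(quantity)
FROM sales
GROUP BY category

Result:
  Clothing: min=23, max=66
  Sports: min=1, max=52
  Tools: min=40, max=40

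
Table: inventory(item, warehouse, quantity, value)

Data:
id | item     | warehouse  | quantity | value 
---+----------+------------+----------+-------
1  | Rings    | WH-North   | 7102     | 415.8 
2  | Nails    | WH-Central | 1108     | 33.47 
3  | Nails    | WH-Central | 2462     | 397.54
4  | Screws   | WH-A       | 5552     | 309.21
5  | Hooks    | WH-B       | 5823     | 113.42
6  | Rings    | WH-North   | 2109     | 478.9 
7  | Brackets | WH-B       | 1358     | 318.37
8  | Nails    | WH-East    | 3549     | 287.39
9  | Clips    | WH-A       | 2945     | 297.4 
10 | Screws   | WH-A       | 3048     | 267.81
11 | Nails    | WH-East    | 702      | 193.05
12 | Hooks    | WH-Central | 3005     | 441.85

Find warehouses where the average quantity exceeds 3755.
SELECT warehouse, AVG(quantity)
FROM inventory
GROUP BY warehouse
HAVING AVG(quantity) > 3755

Result:
  WH-A: avg=3848.33
  WH-North: avg=4605.50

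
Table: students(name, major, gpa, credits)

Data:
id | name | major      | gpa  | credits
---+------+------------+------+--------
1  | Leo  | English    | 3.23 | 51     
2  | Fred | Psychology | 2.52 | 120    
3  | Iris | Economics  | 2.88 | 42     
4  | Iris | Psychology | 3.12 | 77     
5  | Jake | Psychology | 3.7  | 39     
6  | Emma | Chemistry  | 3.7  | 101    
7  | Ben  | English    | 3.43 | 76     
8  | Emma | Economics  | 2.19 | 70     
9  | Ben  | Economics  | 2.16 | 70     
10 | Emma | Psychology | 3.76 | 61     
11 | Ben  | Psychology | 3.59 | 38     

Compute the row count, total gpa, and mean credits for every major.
SELECT major,
       COUNT(*) as cnt,
       SUM(gpa) as total_gpa,
       AVG(credits) as avg_credits
FROM students
GROUP BY major

Result:
  Chemistry: 1 records, 3.70 total gpa, 101.00 avg credits
  Economics: 3 records, 7.23 total gpa, 60.67 avg credits
  English: 2 records, 6.66 total gpa, 63.50 avg credits
  Psychology: 5 records, 16.69 total gpa, 67.00 avg credits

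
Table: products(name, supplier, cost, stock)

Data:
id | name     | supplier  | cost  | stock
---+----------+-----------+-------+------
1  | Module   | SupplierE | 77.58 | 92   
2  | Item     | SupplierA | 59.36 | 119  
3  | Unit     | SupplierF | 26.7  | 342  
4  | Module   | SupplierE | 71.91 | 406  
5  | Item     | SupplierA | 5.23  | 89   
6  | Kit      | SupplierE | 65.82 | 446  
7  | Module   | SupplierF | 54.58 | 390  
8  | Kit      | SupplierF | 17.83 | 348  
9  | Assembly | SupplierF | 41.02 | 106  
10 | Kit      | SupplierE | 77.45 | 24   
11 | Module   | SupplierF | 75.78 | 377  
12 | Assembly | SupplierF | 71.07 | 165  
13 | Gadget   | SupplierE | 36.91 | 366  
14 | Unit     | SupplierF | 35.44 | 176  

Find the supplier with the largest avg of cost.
SELECT supplier, AVG(cost) as val
FROM products
GROUP BY supplier
ORDER BY val DESC
LIMIT 1

Result: SupplierE with avg(cost) = 65.93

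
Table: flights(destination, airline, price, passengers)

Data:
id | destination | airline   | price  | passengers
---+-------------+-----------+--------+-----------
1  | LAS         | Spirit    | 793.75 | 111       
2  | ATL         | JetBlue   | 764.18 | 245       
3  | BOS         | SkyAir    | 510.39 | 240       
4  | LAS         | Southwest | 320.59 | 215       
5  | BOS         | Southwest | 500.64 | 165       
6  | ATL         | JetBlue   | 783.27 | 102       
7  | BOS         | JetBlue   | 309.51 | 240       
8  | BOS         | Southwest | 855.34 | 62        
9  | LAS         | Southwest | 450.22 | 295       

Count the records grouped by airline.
SELECT airline, COUNT(*) as count
FROM flights
GROUP BY airline

Result:
  JetBlue: 3
  SkyAir: 1
  Southwest: 4
  Spirit: 1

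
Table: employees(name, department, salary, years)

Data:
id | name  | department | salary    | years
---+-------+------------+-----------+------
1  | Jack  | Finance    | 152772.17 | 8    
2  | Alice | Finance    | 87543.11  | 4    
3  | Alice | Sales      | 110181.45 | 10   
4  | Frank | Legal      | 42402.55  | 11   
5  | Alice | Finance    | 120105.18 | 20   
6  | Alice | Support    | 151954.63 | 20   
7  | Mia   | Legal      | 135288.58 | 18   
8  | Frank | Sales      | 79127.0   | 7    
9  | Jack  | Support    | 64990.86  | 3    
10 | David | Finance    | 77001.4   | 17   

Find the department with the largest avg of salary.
SELECT department, AVG(salary) as val
FROM employees
GROUP BY department
ORDER BY val DESC
LIMIT 1

Result: Finance with avg(salary) = 109355.47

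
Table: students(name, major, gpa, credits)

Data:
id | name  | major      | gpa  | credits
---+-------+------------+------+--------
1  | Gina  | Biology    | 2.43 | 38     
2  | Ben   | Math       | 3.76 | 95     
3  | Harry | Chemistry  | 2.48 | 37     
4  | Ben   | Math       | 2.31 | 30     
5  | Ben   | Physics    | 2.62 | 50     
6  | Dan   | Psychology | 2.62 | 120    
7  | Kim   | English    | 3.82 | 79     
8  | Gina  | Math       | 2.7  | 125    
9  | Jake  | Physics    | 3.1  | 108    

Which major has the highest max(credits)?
SELECT major, MAX(credits) as val
FROM students
GROUP BY major
ORDER BY val DESC
LIMIT 1

Result: Math with max(credits) = 125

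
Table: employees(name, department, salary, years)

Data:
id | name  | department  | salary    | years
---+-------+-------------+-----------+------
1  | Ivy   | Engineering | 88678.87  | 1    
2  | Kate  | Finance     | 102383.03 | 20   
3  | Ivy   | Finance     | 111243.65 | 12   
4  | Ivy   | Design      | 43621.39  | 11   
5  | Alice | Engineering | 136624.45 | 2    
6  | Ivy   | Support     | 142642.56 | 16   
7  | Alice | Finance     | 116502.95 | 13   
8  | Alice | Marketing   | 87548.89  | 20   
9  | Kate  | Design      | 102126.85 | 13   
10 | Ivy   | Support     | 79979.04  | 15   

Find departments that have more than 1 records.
SELECT department, COUNT(*) as cnt
FROM employees
GROUP BY department
HAVING COUNT(*) > 1

Result:
  Design: 2
  Engineering: 2
  Finance: 3
  Support: 2

Note: HAVING filters groups after aggregation, WHERE filters rows before.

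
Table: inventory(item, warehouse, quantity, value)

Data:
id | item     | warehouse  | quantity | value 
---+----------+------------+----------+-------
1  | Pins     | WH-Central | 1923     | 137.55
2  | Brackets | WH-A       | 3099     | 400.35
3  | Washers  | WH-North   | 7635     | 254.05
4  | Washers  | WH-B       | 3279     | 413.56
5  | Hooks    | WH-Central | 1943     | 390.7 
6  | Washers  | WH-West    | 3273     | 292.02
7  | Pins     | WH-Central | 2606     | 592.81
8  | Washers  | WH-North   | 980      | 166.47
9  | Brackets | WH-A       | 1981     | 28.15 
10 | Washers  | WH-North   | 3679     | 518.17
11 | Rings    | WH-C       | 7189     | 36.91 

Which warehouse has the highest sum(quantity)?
SELECT warehouse, SUM(quantity) as val
FROM inventory
GROUP BY warehouse
ORDER BY val DESC
LIMIT 1

Result: WH-North with sum(quantity) = 12294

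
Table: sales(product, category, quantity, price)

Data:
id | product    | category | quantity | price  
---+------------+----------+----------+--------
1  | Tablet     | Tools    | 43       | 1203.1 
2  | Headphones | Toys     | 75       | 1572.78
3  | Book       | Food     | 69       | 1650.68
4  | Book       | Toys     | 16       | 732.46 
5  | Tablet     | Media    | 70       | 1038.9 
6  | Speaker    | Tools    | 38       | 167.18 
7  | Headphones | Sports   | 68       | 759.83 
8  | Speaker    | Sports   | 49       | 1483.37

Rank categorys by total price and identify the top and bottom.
SELECT category, SUM(price)
FROM sales
GROUP BY category
ORDER BY SUM(price)

All groups:
  Media: 1038.90
  Tools: 1370.28
  Food: 1650.68
  Sports: 2243.20
  Toys: 2305.24

Highest: Toys (2305.24)
Lowest: Media (1038.90)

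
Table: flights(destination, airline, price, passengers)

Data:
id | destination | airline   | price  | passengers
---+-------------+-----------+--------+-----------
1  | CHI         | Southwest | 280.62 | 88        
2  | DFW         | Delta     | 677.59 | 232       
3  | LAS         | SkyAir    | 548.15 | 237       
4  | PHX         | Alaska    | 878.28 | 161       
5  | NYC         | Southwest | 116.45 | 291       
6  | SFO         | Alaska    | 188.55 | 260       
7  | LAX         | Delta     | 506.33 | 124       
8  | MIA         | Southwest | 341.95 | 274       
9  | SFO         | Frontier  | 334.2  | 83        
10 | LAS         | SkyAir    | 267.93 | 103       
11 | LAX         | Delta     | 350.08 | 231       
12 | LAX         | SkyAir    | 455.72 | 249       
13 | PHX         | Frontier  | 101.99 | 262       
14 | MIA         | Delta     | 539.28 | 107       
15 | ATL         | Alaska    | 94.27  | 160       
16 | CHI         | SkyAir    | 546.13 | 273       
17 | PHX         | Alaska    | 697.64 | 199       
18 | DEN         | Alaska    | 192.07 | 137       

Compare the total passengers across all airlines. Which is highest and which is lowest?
SELECT airline, SUM(passengers)
FROM flights
GROUP BY airline
ORDER BY SUM(passengers)

All groups:
  Frontier: 345
  Southwest: 653
  Delta: 694
  SkyAir: 862
  Alaska: 917

Highest: Alaska (917)
Lowest: Frontier (345)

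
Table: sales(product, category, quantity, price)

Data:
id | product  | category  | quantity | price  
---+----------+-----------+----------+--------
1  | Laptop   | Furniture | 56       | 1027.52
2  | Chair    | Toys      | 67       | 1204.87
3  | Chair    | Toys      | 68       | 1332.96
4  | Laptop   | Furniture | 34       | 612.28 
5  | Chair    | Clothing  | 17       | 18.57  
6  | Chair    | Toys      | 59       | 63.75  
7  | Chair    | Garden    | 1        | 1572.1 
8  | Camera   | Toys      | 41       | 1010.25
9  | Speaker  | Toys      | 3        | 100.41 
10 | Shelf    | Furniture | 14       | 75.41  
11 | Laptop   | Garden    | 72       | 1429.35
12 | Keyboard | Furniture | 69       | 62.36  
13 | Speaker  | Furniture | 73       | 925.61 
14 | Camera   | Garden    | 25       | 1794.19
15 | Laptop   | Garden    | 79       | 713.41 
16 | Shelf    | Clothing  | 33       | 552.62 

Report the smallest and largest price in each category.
SELECT category, MIN(price), MAX(price)
FROM sales
GROUP BY category

Result:
  Clothing: min=18.57, max=552.62
  Furniture: min=62.36, max=1027.52
  Garden: min=713.41, max=1794.19
  Toys: min=63.75, max=1332.96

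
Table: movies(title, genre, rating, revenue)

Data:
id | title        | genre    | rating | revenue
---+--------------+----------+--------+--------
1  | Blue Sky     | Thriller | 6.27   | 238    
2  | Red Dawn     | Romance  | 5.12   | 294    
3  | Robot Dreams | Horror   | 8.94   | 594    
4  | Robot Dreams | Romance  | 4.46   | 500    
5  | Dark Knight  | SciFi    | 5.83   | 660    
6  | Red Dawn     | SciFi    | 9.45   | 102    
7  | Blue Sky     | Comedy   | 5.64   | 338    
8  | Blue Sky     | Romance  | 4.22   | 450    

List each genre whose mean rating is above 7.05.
SELECT genre, AVG(rating)
FROM movies
GROUP BY genre
HAVING AVG(rating) > 7.05

Result:
  Horror: avg=8.94
  SciFi: avg=7.64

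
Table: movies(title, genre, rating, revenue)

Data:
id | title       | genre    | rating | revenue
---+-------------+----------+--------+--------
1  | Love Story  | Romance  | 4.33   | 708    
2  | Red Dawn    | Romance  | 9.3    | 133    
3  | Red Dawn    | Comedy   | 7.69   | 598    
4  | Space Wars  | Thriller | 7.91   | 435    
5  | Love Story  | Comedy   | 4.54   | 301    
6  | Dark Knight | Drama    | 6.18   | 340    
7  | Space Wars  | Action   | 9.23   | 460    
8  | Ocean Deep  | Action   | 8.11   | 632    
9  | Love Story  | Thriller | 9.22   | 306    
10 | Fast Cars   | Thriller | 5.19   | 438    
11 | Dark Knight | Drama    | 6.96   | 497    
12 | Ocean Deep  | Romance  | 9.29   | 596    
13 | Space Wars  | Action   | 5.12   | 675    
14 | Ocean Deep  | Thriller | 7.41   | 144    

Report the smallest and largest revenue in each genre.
SELECT genre, MIN(revenue), MAX(revenue)
FROM movies
GROUP BY genre

Result:
  Action: min=460, max=675
  Comedy: min=301, max=598
  Drama: min=340, max=497
  Romance: min=133, max=708
  Thriller: min=144, max=438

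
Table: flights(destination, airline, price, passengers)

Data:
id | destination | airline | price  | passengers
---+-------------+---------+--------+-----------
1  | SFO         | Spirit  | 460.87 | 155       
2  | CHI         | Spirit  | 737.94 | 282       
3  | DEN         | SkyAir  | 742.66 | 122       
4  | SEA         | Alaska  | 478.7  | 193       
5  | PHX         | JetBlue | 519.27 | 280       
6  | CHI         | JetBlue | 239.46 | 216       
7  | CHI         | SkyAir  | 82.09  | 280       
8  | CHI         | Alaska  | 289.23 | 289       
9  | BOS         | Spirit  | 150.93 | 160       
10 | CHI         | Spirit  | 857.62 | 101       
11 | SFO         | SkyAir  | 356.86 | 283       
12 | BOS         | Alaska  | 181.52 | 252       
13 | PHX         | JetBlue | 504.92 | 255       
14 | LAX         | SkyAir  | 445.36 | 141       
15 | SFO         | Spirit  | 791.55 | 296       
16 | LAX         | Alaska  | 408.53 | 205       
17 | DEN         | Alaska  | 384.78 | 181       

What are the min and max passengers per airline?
SELECT airline, MIN(passengers), MAX(passengers)
FROM flights
GROUP BY airline

Result:
  Alaska: min=181, max=289
  JetBlue: min=216, max=280
  SkyAir: min=122, max=283
  Spirit: min=101, max=296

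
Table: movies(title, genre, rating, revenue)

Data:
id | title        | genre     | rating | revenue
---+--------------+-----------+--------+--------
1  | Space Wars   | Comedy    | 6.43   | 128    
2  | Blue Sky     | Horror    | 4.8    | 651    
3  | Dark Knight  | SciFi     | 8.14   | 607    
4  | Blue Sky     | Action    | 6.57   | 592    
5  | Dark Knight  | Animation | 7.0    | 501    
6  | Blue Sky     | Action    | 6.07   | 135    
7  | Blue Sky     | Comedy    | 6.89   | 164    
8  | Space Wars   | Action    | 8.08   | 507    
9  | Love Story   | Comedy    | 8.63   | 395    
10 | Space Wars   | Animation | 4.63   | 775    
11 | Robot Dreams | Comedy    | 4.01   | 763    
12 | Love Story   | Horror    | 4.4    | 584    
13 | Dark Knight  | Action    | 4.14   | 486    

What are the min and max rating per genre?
SELECT genre, MIN(rating), MAX(rating)
FROM movies
GROUP BY genre

Result:
  Action: min=4.14, max=8.08
  Animation: min=4.63, max=7.00
  Comedy: min=4.01, max=8.63
  Horror: min=4.40, max=4.80
  SciFi: min=8.14, max=8.14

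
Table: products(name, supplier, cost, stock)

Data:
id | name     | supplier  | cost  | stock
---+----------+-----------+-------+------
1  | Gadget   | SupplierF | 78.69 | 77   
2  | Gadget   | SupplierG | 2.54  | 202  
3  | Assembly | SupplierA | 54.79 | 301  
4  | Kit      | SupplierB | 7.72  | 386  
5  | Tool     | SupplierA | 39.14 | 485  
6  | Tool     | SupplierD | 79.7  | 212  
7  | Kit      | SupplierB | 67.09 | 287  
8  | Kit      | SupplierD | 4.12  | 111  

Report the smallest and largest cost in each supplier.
SELECT supplier, MIN(cost), MAX(cost)
FROM products
GROUP BY supplier

Result:
  SupplierA: min=39.14, max=54.79
  SupplierB: min=7.72, max=67.09
  SupplierD: min=4.12, max=79.70
  SupplierF: min=78.69, max=78.69
  SupplierG: min=2.54, max=2.54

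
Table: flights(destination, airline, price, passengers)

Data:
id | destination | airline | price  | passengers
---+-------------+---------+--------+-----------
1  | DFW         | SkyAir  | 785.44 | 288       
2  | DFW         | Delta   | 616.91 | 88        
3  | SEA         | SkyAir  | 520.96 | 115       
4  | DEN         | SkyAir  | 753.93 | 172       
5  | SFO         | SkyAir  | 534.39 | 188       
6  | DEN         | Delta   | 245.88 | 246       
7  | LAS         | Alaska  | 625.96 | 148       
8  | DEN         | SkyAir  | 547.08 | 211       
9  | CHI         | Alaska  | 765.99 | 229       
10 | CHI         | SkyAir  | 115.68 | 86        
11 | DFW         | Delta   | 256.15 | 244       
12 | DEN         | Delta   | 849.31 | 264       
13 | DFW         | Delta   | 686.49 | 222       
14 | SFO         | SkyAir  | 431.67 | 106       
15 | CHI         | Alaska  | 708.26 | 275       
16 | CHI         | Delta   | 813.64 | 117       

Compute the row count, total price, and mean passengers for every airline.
SELECT airline,
       COUNT(*) as cnt,
       SUM(price) as total_price,
       AVG(passengers) as avg_passengers
FROM flights
GROUP BY airline

Result:
  Alaska: 3 records, 2100.21 total price, 217.33 avg passengers
  Delta: 6 records, 3468.38 total price, 196.83 avg passengers
  SkyAir: 7 records, 3689.15 total price, 166.57 avg passengers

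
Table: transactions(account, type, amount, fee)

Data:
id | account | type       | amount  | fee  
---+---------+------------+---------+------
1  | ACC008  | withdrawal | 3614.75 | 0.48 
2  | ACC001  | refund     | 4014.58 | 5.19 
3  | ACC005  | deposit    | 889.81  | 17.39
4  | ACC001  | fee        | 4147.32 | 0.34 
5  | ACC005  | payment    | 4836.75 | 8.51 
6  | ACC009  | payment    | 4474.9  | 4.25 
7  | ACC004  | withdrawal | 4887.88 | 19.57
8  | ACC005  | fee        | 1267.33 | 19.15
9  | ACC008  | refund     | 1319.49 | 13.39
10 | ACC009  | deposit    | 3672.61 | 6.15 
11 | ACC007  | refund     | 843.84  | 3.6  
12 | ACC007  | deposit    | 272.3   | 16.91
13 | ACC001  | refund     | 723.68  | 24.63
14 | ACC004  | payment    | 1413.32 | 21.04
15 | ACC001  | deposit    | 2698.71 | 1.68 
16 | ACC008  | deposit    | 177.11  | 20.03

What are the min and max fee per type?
SELECT type, MIN(fee), MAX(fee)
FROM transactions
GROUP BY type

Result:
  deposit: min=1.68, max=20.03
  fee: min=0.34, max=19.15
  payment: min=4.25, max=21.04
  refund: min=3.60, max=24.63
  withdrawal: min=0.48, max=19.57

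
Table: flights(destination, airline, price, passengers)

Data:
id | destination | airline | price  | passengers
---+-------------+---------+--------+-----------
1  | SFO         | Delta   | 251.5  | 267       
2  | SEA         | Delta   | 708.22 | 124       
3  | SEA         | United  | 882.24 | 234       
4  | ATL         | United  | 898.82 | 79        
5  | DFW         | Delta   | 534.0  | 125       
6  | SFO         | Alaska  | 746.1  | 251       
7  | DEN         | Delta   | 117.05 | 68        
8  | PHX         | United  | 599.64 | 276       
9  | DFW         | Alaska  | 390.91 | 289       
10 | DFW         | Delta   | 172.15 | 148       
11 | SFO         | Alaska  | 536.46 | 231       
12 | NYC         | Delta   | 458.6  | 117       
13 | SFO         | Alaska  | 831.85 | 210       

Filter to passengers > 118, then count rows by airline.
SELECT airline, COUNT(*)
FROM flights
WHERE passengers > 118
GROUP BY airline

Note: WHERE filters rows before grouping.

Result:
  Alaska: 4
  Delta: 4
  United: 2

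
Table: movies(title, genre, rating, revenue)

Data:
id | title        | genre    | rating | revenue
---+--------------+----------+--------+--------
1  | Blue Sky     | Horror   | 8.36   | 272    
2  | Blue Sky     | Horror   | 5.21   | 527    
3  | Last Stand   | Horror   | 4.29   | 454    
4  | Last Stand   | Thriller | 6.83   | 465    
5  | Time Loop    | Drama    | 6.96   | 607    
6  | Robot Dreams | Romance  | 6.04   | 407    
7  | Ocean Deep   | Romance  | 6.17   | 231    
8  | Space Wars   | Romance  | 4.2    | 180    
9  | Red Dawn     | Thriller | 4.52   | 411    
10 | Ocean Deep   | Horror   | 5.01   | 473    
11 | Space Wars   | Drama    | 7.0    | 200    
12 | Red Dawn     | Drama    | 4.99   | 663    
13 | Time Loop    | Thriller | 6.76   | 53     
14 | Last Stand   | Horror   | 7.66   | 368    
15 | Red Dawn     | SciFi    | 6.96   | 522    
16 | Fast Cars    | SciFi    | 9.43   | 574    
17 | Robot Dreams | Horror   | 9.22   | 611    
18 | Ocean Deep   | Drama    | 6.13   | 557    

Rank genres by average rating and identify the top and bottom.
SELECT genre, AVG(rating)
FROM movies
GROUP BY genre
ORDER BY AVG(rating)

All groups:
  Romance: 5.47
  Thriller: 6.04
  Drama: 6.27
  Horror: 6.63
  SciFi: 8.20

Highest: SciFi (8.20)
Lowest: Romance (5.47)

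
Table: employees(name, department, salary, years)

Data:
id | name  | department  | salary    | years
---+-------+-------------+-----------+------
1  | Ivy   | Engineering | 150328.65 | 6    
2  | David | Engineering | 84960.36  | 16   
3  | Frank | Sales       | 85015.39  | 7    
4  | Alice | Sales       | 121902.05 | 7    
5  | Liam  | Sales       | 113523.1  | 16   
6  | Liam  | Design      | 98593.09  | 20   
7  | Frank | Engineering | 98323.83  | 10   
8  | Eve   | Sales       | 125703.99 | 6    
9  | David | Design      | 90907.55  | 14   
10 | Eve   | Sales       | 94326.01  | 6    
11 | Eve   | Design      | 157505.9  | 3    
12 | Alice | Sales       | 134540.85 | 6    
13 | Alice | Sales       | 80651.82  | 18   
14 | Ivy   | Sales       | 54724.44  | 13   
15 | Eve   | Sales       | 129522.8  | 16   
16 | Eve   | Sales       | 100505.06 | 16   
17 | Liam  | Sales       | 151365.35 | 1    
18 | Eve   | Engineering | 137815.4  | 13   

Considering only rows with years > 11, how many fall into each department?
SELECT department, COUNT(*)
FROM employees
WHERE years > 11
GROUP BY department

Note: WHERE filters rows before grouping.

Result:
  Design: 2
  Engineering: 2
  Sales: 5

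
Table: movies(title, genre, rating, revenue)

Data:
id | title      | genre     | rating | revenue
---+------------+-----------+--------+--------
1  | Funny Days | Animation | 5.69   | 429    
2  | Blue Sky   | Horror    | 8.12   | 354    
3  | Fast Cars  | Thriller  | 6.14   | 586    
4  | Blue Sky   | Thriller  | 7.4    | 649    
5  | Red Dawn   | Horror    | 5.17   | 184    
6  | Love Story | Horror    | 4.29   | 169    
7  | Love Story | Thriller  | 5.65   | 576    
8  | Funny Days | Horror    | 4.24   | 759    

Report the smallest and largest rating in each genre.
SELECT genre, MIN(rating), MAX(rating)
FROM movies
GROUP BY genre

Result:
  Animation: min=5.69, max=5.69
  Horror: min=4.24, max=8.12
  Thriller: min=5.65, max=7.40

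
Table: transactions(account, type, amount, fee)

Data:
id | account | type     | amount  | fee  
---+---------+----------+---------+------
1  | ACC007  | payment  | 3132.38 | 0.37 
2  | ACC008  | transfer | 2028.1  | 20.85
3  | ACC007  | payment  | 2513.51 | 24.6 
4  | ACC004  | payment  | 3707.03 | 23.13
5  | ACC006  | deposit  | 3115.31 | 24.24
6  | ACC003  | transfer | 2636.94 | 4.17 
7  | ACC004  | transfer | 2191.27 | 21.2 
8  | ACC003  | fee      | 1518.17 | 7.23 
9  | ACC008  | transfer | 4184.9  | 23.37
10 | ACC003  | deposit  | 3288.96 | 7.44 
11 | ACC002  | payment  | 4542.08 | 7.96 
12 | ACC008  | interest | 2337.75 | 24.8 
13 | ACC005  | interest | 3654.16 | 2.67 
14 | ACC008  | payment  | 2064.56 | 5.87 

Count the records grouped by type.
SELECT type, COUNT(*) as count
FROM transactions
GROUP BY type

Result:
  deposit: 2
  fee: 1
  interest: 2
  payment: 5
  transfer: 4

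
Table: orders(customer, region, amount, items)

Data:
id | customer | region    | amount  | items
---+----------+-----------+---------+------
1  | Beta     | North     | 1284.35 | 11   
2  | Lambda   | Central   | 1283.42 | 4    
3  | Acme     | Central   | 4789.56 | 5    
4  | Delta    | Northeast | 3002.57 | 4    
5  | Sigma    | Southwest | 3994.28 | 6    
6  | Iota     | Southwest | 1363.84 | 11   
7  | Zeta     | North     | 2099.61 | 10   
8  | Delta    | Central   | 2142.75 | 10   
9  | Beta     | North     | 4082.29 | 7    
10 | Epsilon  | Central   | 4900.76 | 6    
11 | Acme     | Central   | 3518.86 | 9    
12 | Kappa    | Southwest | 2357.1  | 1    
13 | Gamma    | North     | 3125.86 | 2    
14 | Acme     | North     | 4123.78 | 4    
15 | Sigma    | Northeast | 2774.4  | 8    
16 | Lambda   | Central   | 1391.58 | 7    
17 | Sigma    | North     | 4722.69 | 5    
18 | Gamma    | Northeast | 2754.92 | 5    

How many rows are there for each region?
SELECT region, COUNT(*) as count
FROM orders
GROUP BY region

Result:
  Central: 6
  North: 6
  Northeast: 3
  Southwest: 3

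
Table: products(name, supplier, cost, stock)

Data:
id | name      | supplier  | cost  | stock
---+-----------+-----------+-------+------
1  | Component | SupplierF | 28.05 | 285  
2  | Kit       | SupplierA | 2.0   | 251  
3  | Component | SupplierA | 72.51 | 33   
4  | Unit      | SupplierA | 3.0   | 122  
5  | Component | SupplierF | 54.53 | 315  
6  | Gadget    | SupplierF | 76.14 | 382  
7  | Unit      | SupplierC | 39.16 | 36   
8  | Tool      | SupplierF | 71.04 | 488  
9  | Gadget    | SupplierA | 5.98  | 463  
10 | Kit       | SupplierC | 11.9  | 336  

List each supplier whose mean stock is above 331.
SELECT supplier, AVG(stock)
FROM products
GROUP BY supplier
HAVING AVG(stock) > 331

Result:
  SupplierF: avg=367.50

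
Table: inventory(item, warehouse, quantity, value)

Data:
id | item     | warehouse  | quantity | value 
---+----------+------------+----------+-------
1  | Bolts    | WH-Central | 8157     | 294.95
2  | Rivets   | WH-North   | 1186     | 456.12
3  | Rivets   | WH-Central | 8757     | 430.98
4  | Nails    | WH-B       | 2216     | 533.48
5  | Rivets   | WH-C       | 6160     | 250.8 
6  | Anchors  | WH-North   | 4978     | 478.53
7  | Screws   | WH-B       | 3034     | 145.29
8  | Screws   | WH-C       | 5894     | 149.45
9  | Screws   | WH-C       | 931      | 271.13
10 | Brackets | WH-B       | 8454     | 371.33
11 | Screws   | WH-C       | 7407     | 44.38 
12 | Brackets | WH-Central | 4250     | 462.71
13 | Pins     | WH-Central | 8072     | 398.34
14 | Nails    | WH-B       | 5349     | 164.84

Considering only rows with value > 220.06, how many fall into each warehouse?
SELECT warehouse, COUNT(*)
FROM inventory
WHERE value > 220.06
GROUP BY warehouse

Note: WHERE filters rows before grouping.

Result:
  WH-B: 2
  WH-C: 2
  WH-Central: 4
  WH-North: 2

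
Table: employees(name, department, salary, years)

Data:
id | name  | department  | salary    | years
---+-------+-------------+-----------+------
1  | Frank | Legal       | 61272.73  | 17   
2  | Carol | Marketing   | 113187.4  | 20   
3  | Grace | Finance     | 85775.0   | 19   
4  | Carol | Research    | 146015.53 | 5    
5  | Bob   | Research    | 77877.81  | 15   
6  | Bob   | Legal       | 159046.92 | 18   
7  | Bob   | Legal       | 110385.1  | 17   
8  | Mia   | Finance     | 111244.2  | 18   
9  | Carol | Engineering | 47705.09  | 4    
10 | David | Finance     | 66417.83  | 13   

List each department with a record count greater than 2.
SELECT department, COUNT(*) as cnt
FROM employees
GROUP BY department
HAVING COUNT(*) > 2

Result:
  Finance: 3
  Legal: 3

Note: HAVING filters groups after aggregation, WHERE filters rows before.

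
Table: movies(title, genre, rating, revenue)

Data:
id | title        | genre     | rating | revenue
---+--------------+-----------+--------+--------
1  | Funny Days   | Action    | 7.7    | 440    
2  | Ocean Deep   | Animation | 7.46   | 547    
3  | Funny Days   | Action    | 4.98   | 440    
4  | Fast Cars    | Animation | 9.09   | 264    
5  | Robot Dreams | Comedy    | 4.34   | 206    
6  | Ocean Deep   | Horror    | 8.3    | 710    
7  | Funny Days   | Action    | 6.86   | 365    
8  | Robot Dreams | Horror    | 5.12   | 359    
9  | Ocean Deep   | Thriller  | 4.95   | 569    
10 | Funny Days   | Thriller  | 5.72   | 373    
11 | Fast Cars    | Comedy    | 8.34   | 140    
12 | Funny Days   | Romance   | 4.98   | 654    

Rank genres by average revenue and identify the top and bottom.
SELECT genre, AVG(revenue)
FROM movies
GROUP BY genre
ORDER BY AVG(revenue)

All groups:
  Comedy: 173.00
  Animation: 405.50
  Action: 415.00
  Thriller: 471.00
  Horror: 534.50
  Romance: 654.00

Highest: Romance (654.00)
Lowest: Comedy (173.00)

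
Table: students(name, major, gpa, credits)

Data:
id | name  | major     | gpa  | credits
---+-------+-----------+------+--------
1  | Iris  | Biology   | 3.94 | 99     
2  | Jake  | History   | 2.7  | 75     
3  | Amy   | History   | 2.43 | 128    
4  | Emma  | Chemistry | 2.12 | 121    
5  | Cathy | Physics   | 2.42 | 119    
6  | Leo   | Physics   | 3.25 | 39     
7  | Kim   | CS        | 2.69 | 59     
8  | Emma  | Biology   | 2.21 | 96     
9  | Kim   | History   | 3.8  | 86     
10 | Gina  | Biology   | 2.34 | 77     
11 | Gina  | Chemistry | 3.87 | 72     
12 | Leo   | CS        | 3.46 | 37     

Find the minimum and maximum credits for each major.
SELECT major, MIN(credits), MAX(credits)
FROM students
GROUP BY major

Result:
  Biology: min=77, max=99
  CS: min=37, max=59
  Chemistry: min=72, max=121
  History: min=75, max=128
  Physics: min=39, max=119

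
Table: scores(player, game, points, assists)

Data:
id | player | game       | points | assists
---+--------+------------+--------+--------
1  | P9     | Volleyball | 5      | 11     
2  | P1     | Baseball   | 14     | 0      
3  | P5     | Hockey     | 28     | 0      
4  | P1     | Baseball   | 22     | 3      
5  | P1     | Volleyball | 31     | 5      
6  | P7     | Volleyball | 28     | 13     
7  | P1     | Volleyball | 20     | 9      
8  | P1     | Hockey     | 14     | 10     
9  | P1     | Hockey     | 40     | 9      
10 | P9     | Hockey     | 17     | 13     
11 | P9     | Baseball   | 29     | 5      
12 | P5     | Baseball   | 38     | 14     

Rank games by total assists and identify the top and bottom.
SELECT game, SUM(assists)
FROM scores
GROUP BY game
ORDER BY SUM(assists)

All groups:
  Baseball: 22
  Hockey: 32
  Volleyball: 38

Highest: Volleyball (38)
Lowest: Baseball (22)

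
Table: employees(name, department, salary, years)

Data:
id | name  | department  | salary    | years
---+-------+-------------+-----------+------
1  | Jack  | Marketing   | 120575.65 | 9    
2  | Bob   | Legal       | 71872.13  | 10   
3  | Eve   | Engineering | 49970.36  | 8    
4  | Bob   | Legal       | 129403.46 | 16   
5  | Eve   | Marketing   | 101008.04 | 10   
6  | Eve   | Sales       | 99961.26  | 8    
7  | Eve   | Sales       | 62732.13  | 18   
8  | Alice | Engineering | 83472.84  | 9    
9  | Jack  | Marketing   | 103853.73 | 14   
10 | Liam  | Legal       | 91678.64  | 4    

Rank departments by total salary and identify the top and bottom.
SELECT department, SUM(salary)
FROM employees
GROUP BY department
ORDER BY SUM(salary)

All groups:
  Engineering: 133443.20
  Sales: 162693.39
  Legal: 292954.23
  Marketing: 325437.42

Highest: Marketing (325437.42)
Lowest: Engineering (133443.20)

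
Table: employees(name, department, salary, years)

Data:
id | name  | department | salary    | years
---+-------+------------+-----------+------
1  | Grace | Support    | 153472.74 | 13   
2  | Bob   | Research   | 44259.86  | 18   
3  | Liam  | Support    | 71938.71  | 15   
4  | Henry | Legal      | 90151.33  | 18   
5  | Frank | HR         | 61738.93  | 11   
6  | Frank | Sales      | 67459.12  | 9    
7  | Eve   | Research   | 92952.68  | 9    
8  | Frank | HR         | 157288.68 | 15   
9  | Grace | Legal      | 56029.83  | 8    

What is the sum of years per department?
SELECT department, SUM(years) as result
FROM employees
GROUP BY department

Result:
  HR: 26
  Legal: 26
  Research: 27
  Sales: 9
  Support: 28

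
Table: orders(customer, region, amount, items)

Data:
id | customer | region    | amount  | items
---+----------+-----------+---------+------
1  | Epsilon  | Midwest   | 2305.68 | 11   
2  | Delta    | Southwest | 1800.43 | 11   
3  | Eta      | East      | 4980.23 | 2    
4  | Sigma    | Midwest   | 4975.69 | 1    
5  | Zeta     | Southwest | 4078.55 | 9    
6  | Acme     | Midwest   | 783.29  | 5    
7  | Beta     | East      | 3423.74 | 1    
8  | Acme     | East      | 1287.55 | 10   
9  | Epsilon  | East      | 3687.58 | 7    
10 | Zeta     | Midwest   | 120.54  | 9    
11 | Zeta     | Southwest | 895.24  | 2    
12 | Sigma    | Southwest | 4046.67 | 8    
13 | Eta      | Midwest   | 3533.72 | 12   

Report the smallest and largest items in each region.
SELECT region, MIN(items), MAX(items)
FROM orders
GROUP BY region

Result:
  East: min=1, max=10
  Midwest: min=1, max=12
  Southwest: min=2, max=11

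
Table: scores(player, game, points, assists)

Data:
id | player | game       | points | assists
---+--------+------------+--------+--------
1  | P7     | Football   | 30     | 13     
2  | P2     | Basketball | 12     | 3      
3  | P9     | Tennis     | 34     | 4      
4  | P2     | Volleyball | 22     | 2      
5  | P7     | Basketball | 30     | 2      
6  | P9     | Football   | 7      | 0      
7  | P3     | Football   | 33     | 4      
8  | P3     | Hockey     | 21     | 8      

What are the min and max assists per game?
SELECT game, MIN(assists), MAX(assists)
FROM scores
GROUP BY game

Result:
  Basketball: min=2, max=3
  Football: min=0, max=13
  Hockey: min=8, max=8
  Tennis: min=4, max=4
  Volleyball: min=2, max=2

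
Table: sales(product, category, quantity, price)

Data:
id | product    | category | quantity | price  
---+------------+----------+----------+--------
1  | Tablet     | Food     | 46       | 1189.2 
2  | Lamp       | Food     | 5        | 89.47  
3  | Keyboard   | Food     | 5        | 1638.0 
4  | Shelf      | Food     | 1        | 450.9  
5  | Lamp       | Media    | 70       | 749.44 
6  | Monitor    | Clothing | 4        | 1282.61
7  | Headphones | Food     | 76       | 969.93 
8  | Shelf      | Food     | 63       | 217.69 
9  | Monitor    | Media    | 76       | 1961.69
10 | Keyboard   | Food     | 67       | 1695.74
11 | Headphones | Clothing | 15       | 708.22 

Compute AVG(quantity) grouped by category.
SELECT category, AVG(quantity) as result
FROM sales
GROUP BY category

Result:
  Clothing: 9.50
  Food: 37.57
  Media: 73.00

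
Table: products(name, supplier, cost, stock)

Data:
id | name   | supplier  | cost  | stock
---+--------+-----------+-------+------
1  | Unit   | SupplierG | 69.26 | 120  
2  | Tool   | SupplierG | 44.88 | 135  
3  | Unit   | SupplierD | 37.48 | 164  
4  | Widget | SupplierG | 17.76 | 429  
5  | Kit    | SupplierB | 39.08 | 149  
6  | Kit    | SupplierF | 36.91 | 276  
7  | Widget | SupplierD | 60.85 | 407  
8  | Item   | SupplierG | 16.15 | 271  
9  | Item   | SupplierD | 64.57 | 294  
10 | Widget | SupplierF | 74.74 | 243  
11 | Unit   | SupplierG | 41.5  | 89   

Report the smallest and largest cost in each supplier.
SELECT supplier, MIN(cost), MAX(cost)
FROM products
GROUP BY supplier

Result:
  SupplierB: min=39.08, max=39.08
  SupplierD: min=37.48, max=64.57
  SupplierF: min=36.91, max=74.74
  SupplierG: min=16.15, max=69.26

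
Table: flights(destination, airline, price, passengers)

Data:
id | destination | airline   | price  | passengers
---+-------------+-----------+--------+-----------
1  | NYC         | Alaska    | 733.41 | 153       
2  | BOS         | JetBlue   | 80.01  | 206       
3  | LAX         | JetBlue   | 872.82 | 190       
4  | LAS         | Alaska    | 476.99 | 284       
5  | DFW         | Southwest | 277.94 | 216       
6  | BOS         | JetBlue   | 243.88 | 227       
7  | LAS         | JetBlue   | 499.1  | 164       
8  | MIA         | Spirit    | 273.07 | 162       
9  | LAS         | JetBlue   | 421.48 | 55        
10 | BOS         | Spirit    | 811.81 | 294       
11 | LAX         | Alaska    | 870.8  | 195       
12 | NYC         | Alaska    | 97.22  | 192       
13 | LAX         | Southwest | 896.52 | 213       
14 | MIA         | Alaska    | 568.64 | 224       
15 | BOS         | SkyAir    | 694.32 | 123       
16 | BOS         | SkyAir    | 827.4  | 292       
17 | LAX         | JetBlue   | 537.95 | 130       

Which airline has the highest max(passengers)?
SELECT airline, MAX(passengers) as val
FROM flights
GROUP BY airline
ORDER BY val DESC
LIMIT 1

Result: Spirit with max(passengers) = 294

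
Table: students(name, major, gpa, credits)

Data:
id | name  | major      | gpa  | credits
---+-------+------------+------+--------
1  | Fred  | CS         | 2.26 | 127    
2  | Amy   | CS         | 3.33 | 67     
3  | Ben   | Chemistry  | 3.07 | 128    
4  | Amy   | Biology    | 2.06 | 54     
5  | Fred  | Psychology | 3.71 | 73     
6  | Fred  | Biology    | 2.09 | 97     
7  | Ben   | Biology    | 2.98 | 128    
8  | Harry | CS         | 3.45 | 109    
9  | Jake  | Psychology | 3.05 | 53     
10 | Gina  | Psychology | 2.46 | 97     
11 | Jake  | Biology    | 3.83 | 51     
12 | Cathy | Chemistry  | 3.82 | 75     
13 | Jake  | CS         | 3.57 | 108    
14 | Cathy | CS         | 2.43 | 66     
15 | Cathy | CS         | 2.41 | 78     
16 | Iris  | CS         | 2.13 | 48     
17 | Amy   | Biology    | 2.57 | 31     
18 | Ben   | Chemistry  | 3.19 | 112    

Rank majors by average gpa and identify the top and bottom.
SELECT major, AVG(gpa)
FROM students
GROUP BY major
ORDER BY AVG(gpa)

All groups:
  Biology: 2.71
  CS: 2.80
  Psychology: 3.07
  Chemistry: 3.36

Highest: Chemistry (3.36)
Lowest: Biology (2.71)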